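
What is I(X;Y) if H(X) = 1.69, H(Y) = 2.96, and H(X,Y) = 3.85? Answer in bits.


I(X;Y) = H(X) + H(Y) - H(X,Y) = 1.69 + 2.96 - 3.85 = 0.8

0.8 bits


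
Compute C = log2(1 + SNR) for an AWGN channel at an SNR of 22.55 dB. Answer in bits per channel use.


SNR_linear = 10^(22.55/10) = 179.8871; C = log2(1 + SNR_linear) = log2(1 + 179.8871) = 7.4989

7.4989 bits/channel use


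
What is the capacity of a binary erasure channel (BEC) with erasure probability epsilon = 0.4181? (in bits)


C = 1 - epsilon = 1 - 0.4181 = 0.5819

0.5819 bits


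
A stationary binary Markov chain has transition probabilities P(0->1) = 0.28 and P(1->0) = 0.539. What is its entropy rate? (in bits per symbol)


Stationary distribution: pi_0 = p10/(p01+p10) = 0.6581, pi_1 = 0.3419. Entropy rate H' = pi_0*H(p01) + pi_1*H(p10) = 0.6581*0.8555 + 0.3419*0.9956 = 0.9034

0.9034 bits/symbol


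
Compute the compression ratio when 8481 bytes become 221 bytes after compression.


Ratio = original / compressed = 8481 / 221 = 38.3756

38.3756


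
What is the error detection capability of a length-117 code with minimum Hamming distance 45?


Detection capability = d_min - 1 = 45 - 1 = 44

44 errors


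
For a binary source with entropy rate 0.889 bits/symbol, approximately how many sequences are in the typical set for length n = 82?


log2|A_typical| = nH = 82 * 0.889 = 72.898, so |A_typical| ~ 2^72.898 = 8.800e+21

8.800e+21


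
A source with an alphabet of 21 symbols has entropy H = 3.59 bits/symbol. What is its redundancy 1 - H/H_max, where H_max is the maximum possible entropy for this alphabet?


H_max = log2(K) = log2(21) = 4.3923 bits/symbol. Redundancy = 1 - H/H_max = 1 - 3.59/4.3923 = 1 - 0.8173 = 0.1827

0.1827


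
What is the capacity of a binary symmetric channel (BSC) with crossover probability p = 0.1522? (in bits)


H(p) = -p*log2(p) - (1-p)*log2(1-p) = -0.1522*log2(0.1522) - 0.8478*log2(0.8478) = 0.413369 + 0.201949 = 0.6153. C = 1 - H(p) = 1 - 0.6153 = 0.3847

0.3847 bits


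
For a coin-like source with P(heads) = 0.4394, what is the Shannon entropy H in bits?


H = -p*log2(p) - (1-p)*log2(1-p). -0.4394*log2(0.4394) = 0.521301; -0.5606*log2(0.5606) = 0.468077. H = 0.521301 + 0.468077 = 0.9894

0.9894 bits


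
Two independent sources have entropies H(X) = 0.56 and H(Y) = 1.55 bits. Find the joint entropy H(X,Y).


For independent variables, H(X,Y) = H(X) + H(Y) = 0.56 + 1.55 = 2.11

2.11 bits


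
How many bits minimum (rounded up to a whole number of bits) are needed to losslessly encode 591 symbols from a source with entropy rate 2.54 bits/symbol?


Minimum bits >= n * H = 591 * 2.54 = 1501.14, rounded up to a whole number of bits = 1502

1502 bits


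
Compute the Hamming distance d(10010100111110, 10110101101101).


Count differing positions: . . ^ . . . . ^ . ^ . . ^ ^ = 5 differences

5


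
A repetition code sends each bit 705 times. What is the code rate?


Rate = k/n = 1/705

1/705


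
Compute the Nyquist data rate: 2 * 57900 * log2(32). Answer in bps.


Rate = 2 * B * log2(M) = 2 * 57900 * 5.0 = 579000.0

579000.0 bps


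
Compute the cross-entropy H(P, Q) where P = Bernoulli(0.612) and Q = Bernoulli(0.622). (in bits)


H(P,Q) = -p*log2(q) - (1-p)*log2(1-q). -0.612*log2(0.622) = 0.419228; -0.388*log2(0.378) = 0.544574. H(P,Q) = 0.419228 + 0.544574 = 0.9638

0.9638 bits


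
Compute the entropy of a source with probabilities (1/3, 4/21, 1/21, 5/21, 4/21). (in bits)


H = -sum(p_i * log2(p_i)). Terms: -(1/3)*log2(1/3) = 0.528321; -(4/21)*log2(4/21) = 0.455680; -(1/21)*log2(1/21) = 0.209158; -(5/21)*log2(5/21) = 0.492950; -(4/21)*log2(4/21) = 0.455680. H = 0.528321 + 0.455680 + 0.209158 + 0.492950 + 0.455680 = 2.1418

2.1418 bits


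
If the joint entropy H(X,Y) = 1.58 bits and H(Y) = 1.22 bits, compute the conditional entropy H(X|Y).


H(X|Y) = H(X,Y) - H(Y) = 1.58 - 1.22 = 0.36

0.36 bits


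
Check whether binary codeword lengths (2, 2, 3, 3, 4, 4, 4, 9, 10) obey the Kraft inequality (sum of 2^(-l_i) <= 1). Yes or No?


Kraft sum = sum(2^(-l_i)) = 0.9404, need <= 1. Result: satisfied (a binary prefix-free code with these lengths exists)

Yes


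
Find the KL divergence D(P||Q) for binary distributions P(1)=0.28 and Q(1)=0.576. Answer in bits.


KL = p*log2(p/q) + (1-p)*log2((1-p)/(1-q)) = 0.28*log2(0.28/0.576) + 0.72*log2(0.72/0.424) = 0.2587

0.2587 bits


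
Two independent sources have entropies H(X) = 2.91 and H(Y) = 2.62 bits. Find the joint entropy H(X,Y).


For independent variables, H(X,Y) = H(X) + H(Y) = 2.91 + 2.62 = 5.53

5.53 bits


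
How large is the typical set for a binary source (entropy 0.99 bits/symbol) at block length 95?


log2|A_typical| = nH = 95 * 0.99 = 94.05, so |A_typical| ~ 2^94.05 = 2.051e+28

2.051e+28


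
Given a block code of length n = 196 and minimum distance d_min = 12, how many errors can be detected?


Detection capability = d_min - 1 = 12 - 1 = 11

11 errors


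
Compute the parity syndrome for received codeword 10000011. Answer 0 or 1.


Syndrome = XOR of all bits = 1 XOR 0 XOR 0 XOR 0 XOR 0 XOR 0 XOR 1 XOR 1 = 1

1


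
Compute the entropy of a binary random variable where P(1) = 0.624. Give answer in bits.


H = -p*log2(p) - (1-p)*log2(1-p). -0.624*log2(0.624) = 0.424558; -0.376*log2(0.376) = 0.530609. H = 0.424558 + 0.530609 = 0.9552

0.9552 bits


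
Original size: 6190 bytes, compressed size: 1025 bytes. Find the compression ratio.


Ratio = original / compressed = 6190 / 1025 = 6.039

6.039


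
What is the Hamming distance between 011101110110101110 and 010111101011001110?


Count differing positions: . . ^ . ^ . . ^ ^ ^ . ^ ^ . . . . . = 7 differences

7


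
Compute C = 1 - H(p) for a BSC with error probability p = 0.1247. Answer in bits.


H(p) = -p*log2(p) - (1-p)*log2(1-p) = -0.1247*log2(0.1247) - 0.8753*log2(0.8753) = 0.374532 + 0.168189 = 0.5427. C = 1 - H(p) = 1 - 0.5427 = 0.4573

0.4573 bits


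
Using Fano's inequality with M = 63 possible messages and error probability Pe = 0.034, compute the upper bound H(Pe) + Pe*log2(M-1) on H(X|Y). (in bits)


H(Pe) = -Pe*log2(Pe) - (1-Pe)*log2(1-Pe) = -0.034*log2(0.034) - 0.966*log2(0.966) = 0.165863 + 0.048208 = 0.2141. Pe*log2(M-1) = 0.034*log2(62) = 0.202443. Bound = H(Pe) + Pe*log2(M-1) = 0.165863 + 0.048208 + 0.202443 = 0.4165

0.4165 bits


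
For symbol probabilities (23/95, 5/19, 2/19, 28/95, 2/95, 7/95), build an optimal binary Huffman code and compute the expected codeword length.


Huffman construction (repeatedly merge the two least-probable nodes; each merge adds 1 bit to every symbol beneath it): 2/95 + 7/95 = 9/95; 9/95 + 2/19 = 1/5; 1/5 + 23/95 = 42/95; 5/19 + 28/95 = 53/95; 42/95 + 53/95 = 1. Resulting codeword lengths (in the order the probabilities were given): (2, 2, 3, 2, 4, 4). L_avg = sum(p_i * l_i) = 23/95*2 + 5/19*2 + 2/19*3 + 28/95*2 + 2/95*4 + 7/95*4 = 218/95 = 2.2947

2.2947 bits


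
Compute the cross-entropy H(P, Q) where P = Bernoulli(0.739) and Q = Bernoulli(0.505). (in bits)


H(P,Q) = -p*log2(q) - (1-p)*log2(1-q). -0.739*log2(0.505) = 0.728391; -0.261*log2(0.495) = 0.264784. H(P,Q) = 0.728391 + 0.264784 = 0.9932

0.9932 bits


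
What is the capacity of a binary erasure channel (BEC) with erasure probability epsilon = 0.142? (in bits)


C = 1 - epsilon = 1 - 0.142 = 0.858

0.858 bits


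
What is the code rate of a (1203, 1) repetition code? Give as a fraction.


Rate = k/n = 1/1203

1/1203


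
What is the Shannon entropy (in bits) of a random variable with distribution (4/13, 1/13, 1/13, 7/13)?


H = -sum(p_i * log2(p_i)). Terms: -(4/13)*log2(4/13) = 0.523212; -(1/13)*log2(1/13) = 0.284649; -(1/13)*log2(1/13) = 0.284649; -(7/13)*log2(7/13) = 0.480892. H = 0.523212 + 0.284649 + 0.284649 + 0.480892 = 1.5734

1.5734 bits


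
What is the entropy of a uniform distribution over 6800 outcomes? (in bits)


H = log2(n) = log2(6800) = 12.7313

12.7313 bits


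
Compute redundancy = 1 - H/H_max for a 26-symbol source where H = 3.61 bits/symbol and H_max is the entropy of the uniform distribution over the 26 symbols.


H_max = log2(K) = log2(26) = 4.7004 bits/symbol. Redundancy = 1 - H/H_max = 1 - 3.61/4.7004 = 1 - 0.768 = 0.232

0.232


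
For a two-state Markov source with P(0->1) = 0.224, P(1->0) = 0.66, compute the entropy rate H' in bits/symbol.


Stationary distribution: pi_0 = p10/(p01+p10) = 0.7466, pi_1 = 0.2534. Entropy rate H' = pi_0*H(p01) + pi_1*H(p10) = 0.7466*0.7674 + 0.2534*0.9248 = 0.8073

0.8073 bits/symbol


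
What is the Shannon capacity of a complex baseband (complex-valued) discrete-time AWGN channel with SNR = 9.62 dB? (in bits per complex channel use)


SNR_linear = 10^(9.62/10) = 9.1622; C = log2(1 + SNR_linear) = log2(1 + 9.1622) = 3.3451

3.3451 bits/channel use


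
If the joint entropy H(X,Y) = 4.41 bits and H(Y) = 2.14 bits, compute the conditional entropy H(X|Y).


H(X|Y) = H(X,Y) - H(Y) = 4.41 - 2.14 = 2.27

2.27 bits


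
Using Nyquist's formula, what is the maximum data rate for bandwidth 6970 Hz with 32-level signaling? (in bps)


Rate = 2 * B * log2(M) = 2 * 6970 * 5.0 = 69700.0

69700.0 bps


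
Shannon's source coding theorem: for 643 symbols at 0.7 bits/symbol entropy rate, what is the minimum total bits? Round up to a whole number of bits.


Minimum bits >= n * H = 643 * 0.7 = 450.1, rounded up to a whole number of bits = 451

451 bits


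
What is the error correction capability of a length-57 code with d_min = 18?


Correction capability = floor((d-1)/2) = floor((18-1)/2) = 8

8 errors


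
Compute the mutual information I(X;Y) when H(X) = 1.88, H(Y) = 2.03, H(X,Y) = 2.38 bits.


I(X;Y) = H(X) + H(Y) - H(X,Y) = 1.88 + 2.03 - 2.38 = 1.53

1.53 bits


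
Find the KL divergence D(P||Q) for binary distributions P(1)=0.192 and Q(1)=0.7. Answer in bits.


KL = p*log2(p/q) + (1-p)*log2((1-p)/(1-q)) = 0.192*log2(0.192/0.7) + 0.808*log2(0.808/0.3) = 0.7966

0.7966 bits


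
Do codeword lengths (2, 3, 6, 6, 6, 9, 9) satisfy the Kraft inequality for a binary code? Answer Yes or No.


Kraft sum = sum(2^(-l_i)) = 0.4258, need <= 1. Result: satisfied (a binary prefix-free code with these lengths exists)

Yes


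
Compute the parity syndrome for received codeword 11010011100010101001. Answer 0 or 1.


Syndrome = XOR of all bits = 1 XOR 1 XOR 0 XOR 1 XOR 0 XOR 0 XOR 1 XOR 1 XOR 1 XOR 0 XOR 0 XOR 0 XOR 1 XOR 0 XOR 1 XOR 0 XOR 1 XOR 0 XOR 0 XOR 1 = 0

0


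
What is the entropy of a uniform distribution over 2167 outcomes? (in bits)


H = log2(n) = log2(2167) = 11.0815

11.0815 bits


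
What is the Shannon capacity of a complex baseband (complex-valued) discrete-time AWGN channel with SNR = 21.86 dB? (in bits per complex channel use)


SNR_linear = 10^(21.86/10) = 153.4617; C = log2(1 + SNR_linear) = log2(1 + 153.4617) = 7.2711

7.2711 bits/channel use


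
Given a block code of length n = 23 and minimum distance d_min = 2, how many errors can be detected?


Detection capability = d_min - 1 = 2 - 1 = 1

1 errors


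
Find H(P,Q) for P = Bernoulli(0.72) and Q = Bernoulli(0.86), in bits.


H(P,Q) = -p*log2(q) - (1-p)*log2(1-q). -0.72*log2(0.86) = 0.156666; -0.28*log2(0.14) = 0.794220. H(P,Q) = 0.156666 + 0.794220 = 0.9509

0.9509 bits


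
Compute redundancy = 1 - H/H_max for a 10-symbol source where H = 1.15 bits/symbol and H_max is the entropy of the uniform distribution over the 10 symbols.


H_max = log2(K) = log2(10) = 3.3219 bits/symbol. Redundancy = 1 - H/H_max = 1 - 1.15/3.3219 = 1 - 0.3462 = 0.6538

0.6538


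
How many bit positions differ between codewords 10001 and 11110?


Count differing positions: . ^ ^ ^ ^ = 4 differences

4


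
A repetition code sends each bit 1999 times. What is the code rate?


Rate = k/n = 1/1999

1/1999


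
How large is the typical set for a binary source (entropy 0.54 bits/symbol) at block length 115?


log2|A_typical| = nH = 115 * 0.54 = 62.1, so |A_typical| ~ 2^62.1 = 4.943e+18

4.943e+18


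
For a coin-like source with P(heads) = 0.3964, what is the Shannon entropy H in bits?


H = -p*log2(p) - (1-p)*log2(1-p). -0.3964*log2(0.3964) = 0.529183; -0.6036*log2(0.6036) = 0.439623. H = 0.529183 + 0.439623 = 0.9688

0.9688 bits


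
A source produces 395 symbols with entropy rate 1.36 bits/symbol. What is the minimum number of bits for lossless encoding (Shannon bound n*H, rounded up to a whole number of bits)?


Minimum bits >= n * H = 395 * 1.36 = 537.2, rounded up to a whole number of bits = 538

538 bits


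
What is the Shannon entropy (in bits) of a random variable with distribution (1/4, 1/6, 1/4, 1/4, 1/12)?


H = -sum(p_i * log2(p_i)). Terms: -(1/4)*log2(1/4) = 0.500000; -(1/6)*log2(1/6) = 0.430827; -(1/4)*log2(1/4) = 0.500000; -(1/4)*log2(1/4) = 0.500000; -(1/12)*log2(1/12) = 0.298747. H = 0.500000 + 0.430827 + 0.500000 + 0.500000 + 0.298747 = 2.2296

2.2296 bits


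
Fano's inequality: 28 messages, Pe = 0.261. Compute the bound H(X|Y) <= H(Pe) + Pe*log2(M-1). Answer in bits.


H(Pe) = -Pe*log2(Pe) - (1-Pe)*log2(1-Pe) = -0.261*log2(0.261) - 0.739*log2(0.739) = 0.505786 + 0.322465 = 0.8283. Pe*log2(M-1) = 0.261*log2(27) = 1.241026. Bound = H(Pe) + Pe*log2(M-1) = 0.505786 + 0.322465 + 1.241026 = 2.0693

2.0693 bits


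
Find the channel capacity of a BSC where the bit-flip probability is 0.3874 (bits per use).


H(p) = -p*log2(p) - (1-p)*log2(1-p) = -0.3874*log2(0.3874) - 0.6126*log2(0.6126) = 0.530004 + 0.433098 = 0.9631. C = 1 - H(p) = 1 - 0.9631 = 0.0369

0.0369 bits


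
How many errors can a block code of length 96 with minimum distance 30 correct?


Correction capability = floor((d-1)/2) = floor((30-1)/2) = 14

14 errors


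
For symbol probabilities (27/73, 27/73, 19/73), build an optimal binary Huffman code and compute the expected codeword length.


Huffman construction (repeatedly merge the two least-probable nodes; each merge adds 1 bit to every symbol beneath it): 19/73 + 27/73 = 46/73; 27/73 + 46/73 = 1. Resulting codeword lengths (in the order the probabilities were given): (2, 1, 2). L_avg = sum(p_i * l_i) = 27/73*2 + 27/73*1 + 19/73*2 = 119/73 = 1.6301

1.6301 bits


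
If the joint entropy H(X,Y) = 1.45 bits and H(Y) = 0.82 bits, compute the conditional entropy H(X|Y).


H(X|Y) = H(X,Y) - H(Y) = 1.45 - 0.82 = 0.63

0.63 bits


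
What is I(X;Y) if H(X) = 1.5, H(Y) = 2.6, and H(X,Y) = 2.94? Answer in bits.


I(X;Y) = H(X) + H(Y) - H(X,Y) = 1.5 + 2.6 - 2.94 = 1.16

1.16 bits


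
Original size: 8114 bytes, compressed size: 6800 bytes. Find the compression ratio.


Ratio = original / compressed = 8114 / 6800 = 1.1932

1.1932


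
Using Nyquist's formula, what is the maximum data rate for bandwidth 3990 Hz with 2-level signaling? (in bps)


Rate = 2 * B * log2(M) = 2 * 3990 * 1.0 = 7980.0

7980.0 bps


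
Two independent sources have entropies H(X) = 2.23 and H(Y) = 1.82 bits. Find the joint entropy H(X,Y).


For independent variables, H(X,Y) = H(X) + H(Y) = 2.23 + 1.82 = 4.05

4.05 bits


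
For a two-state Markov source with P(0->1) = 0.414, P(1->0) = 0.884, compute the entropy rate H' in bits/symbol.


Stationary distribution: pi_0 = p10/(p01+p10) = 0.681, pi_1 = 0.319. Entropy rate H' = pi_0*H(p01) + pi_1*H(p10) = 0.681*0.9786 + 0.319*0.5178 = 0.8316

0.8316 bits/symbol


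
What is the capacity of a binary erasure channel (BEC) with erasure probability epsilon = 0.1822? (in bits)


C = 1 - epsilon = 1 - 0.1822 = 0.8178

0.8178 bits


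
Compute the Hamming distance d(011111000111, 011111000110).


Count differing positions: . . . . . . . . . . . ^ = 1 differences

1


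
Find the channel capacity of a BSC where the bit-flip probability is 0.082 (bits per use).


H(p) = -p*log2(p) - (1-p)*log2(1-p) = -0.082*log2(0.082) - 0.918*log2(0.918) = 0.295875 + 0.113312 = 0.4092. C = 1 - H(p) = 1 - 0.4092 = 0.5908

0.5908 bits


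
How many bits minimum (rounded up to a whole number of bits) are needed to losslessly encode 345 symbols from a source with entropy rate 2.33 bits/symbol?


Minimum bits >= n * H = 345 * 2.33 = 803.85, rounded up to a whole number of bits = 804

804 bits


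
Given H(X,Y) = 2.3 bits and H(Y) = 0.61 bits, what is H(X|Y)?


H(X|Y) = H(X,Y) - H(Y) = 2.3 - 0.61 = 1.69

1.69 bits


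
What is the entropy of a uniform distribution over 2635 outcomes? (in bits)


H = log2(n) = log2(2635) = 11.3636

11.3636 bits


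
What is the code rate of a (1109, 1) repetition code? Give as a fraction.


Rate = k/n = 1/1109

1/1109


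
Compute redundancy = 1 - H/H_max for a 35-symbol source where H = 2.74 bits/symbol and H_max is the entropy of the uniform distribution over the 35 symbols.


H_max = log2(K) = log2(35) = 5.1293 bits/symbol. Redundancy = 1 - H/H_max = 1 - 2.74/5.1293 = 1 - 0.5342 = 0.4658

0.4658


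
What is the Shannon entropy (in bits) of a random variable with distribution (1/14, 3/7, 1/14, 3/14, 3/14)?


H = -sum(p_i * log2(p_i)). Terms: -(1/14)*log2(1/14) = 0.271954; -(3/7)*log2(3/7) = 0.523882; -(1/14)*log2(1/14) = 0.271954; -(3/14)*log2(3/14) = 0.476227; -(3/14)*log2(3/14) = 0.476227. H = 0.271954 + 0.523882 + 0.271954 + 0.476227 + 0.476227 = 2.0202

2.0202 bits


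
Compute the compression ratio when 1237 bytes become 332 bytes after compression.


Ratio = original / compressed = 1237 / 332 = 3.7259

3.7259


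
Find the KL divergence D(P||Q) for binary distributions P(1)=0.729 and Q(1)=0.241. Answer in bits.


KL = p*log2(p/q) + (1-p)*log2((1-p)/(1-q)) = 0.729*log2(0.729/0.241) + 0.271*log2(0.271/0.759) = 0.7615

0.7615 bits


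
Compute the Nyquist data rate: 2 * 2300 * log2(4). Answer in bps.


Rate = 2 * B * log2(M) = 2 * 2300 * 2.0 = 9200.0

9200.0 bps


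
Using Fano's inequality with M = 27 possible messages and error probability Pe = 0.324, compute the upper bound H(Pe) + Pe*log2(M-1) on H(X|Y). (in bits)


H(Pe) = -Pe*log2(Pe) - (1-Pe)*log2(1-Pe) = -0.324*log2(0.324) - 0.676*log2(0.676) = 0.526803 + 0.381876 = 0.9087. Pe*log2(M-1) = 0.324*log2(26) = 1.522942. Bound = H(Pe) + Pe*log2(M-1) = 0.526803 + 0.381876 + 1.522942 = 2.4316

2.4316 bits


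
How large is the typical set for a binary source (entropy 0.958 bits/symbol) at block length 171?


log2|A_typical| = nH = 171 * 0.958 = 163.818, so |A_typical| ~ 2^163.818 = 2.061e+49

2.061e+49


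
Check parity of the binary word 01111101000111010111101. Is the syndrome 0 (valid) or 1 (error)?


Syndrome = XOR of all bits = 0 XOR 1 XOR 1 XOR 1 XOR 1 XOR 1 XOR 0 XOR 1 XOR 0 XOR 0 XOR 0 XOR 1 XOR 1 XOR 1 XOR 0 XOR 1 XOR 0 XOR 1 XOR 1 XOR 1 XOR 1 XOR 0 XOR 1 = 1

1


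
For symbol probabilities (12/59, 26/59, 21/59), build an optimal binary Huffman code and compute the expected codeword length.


Huffman construction (repeatedly merge the two least-probable nodes; each merge adds 1 bit to every symbol beneath it): 12/59 + 21/59 = 33/59; 26/59 + 33/59 = 1. Resulting codeword lengths (in the order the probabilities were given): (2, 1, 2). L_avg = sum(p_i * l_i) = 12/59*2 + 26/59*1 + 21/59*2 = 92/59 = 1.5593

1.5593 bits


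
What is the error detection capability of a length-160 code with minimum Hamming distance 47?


Detection capability = d_min - 1 = 47 - 1 = 46

46 errors


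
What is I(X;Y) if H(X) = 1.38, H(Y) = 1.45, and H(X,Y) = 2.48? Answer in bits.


I(X;Y) = H(X) + H(Y) - H(X,Y) = 1.38 + 1.45 - 2.48 = 0.35

0.35 bits


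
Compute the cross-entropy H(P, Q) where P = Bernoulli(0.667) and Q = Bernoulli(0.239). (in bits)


H(P,Q) = -p*log2(q) - (1-p)*log2(1-q). -0.667*log2(0.239) = 1.377300; -0.333*log2(0.761) = 0.131213. H(P,Q) = 1.377300 + 0.131213 = 1.5085

1.5085 bits


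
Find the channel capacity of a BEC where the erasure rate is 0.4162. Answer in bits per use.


C = 1 - epsilon = 1 - 0.4162 = 0.5838

0.5838 bits


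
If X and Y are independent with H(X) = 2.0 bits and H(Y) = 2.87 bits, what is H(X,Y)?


For independent variables, H(X,Y) = H(X) + H(Y) = 2.0 + 2.87 = 4.87

4.87 bits


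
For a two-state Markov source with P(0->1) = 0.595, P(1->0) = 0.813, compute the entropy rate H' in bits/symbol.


Stationary distribution: pi_0 = p10/(p01+p10) = 0.5774, pi_1 = 0.4226. Entropy rate H' = pi_0*H(p01) + pi_1*H(p10) = 0.5774*0.9738 + 0.4226*0.6952 = 0.856

0.856 bits/symbol


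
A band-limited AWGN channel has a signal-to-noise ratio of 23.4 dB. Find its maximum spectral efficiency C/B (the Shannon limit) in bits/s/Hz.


SNR_linear = 10^(23.4/10) = 218.7762; C/B = log2(1 + SNR_linear) = log2(1 + 218.7762) = 7.7799

7.7799 bits/s/Hz


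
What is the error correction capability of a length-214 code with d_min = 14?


Correction capability = floor((d-1)/2) = floor((14-1)/2) = 6

6 errors


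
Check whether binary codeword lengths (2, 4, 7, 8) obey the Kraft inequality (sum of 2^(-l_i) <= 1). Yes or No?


Kraft sum = sum(2^(-l_i)) = 0.3242, need <= 1. Result: satisfied (a binary prefix-free code with these lengths exists)

Yes


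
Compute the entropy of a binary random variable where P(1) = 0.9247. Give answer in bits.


H = -p*log2(p) - (1-p)*log2(1-p). -0.9247*log2(0.9247) = 0.104438; -0.0753*log2(0.0753) = 0.280960. H = 0.104438 + 0.280960 = 0.3854

0.3854 bits


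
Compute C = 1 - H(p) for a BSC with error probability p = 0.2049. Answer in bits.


H(p) = -p*log2(p) - (1-p)*log2(1-p) = -0.2049*log2(0.2049) - 0.7951*log2(0.7951) = 0.468608 + 0.263013 = 0.7316. C = 1 - H(p) = 1 - 0.7316 = 0.2684

0.2684 bits


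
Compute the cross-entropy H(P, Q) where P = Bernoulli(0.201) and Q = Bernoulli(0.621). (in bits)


H(P,Q) = -p*log2(q) - (1-p)*log2(1-q). -0.201*log2(0.621) = 0.138154; -0.799*log2(0.379) = 1.118384. H(P,Q) = 0.138154 + 1.118384 = 1.2565

1.2565 bits


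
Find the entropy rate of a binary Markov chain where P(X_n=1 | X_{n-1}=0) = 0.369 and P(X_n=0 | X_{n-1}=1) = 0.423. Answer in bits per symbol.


Stationary distribution: pi_0 = p10/(p01+p10) = 0.5341, pi_1 = 0.4659. Entropy rate H' = pi_0*H(p01) + pi_1*H(p10) = 0.5341*0.9499 + 0.4659*0.9828 = 0.9652

0.9652 bits/symbol


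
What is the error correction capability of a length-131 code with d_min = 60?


Correction capability = floor((d-1)/2) = floor((60-1)/2) = 29

29 errors


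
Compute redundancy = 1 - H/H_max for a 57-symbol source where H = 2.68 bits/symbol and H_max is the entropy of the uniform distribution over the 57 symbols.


H_max = log2(K) = log2(57) = 5.8329 bits/symbol. Redundancy = 1 - H/H_max = 1 - 2.68/5.8329 = 1 - 0.4595 = 0.5405

0.5405


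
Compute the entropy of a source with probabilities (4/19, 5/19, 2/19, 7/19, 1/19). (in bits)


H = -sum(p_i * log2(p_i)). Terms: -(4/19)*log2(4/19) = 0.473248; -(5/19)*log2(5/19) = 0.506842; -(2/19)*log2(2/19) = 0.341887; -(7/19)*log2(7/19) = 0.530737; -(1/19)*log2(1/19) = 0.223575. H = 0.473248 + 0.506842 + 0.341887 + 0.530737 + 0.223575 = 2.0763

2.0763 bits


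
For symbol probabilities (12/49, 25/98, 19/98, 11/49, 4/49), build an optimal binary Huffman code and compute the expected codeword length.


Huffman construction (repeatedly merge the two least-probable nodes; each merge adds 1 bit to every symbol beneath it): 4/49 + 19/98 = 27/98; 11/49 + 12/49 = 23/49; 25/98 + 27/98 = 26/49; 23/49 + 26/49 = 1. Resulting codeword lengths (in the order the probabilities were given): (2, 2, 3, 2, 3). L_avg = sum(p_i * l_i) = 12/49*2 + 25/98*2 + 19/98*3 + 11/49*2 + 4/49*3 = 223/98 = 2.2755

2.2755 bits


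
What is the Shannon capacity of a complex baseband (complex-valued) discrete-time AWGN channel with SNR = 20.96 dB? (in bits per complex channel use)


SNR_linear = 10^(20.96/10) = 124.7384; C = log2(1 + SNR_linear) = log2(1 + 124.7384) = 6.9743

6.9743 bits/channel use


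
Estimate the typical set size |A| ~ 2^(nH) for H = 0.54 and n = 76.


log2|A_typical| = nH = 76 * 0.54 = 41.04, so |A_typical| ~ 2^41.04 = 2.261e+12

2.261e+12


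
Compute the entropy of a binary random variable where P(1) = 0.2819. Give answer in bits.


H = -p*log2(p) - (1-p)*log2(1-p). -0.2819*log2(0.2819) = 0.514959; -0.7181*log2(0.7181) = 0.343067. H = 0.514959 + 0.343067 = 0.858

0.858 bits


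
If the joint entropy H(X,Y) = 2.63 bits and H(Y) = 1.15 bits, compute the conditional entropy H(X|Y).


H(X|Y) = H(X,Y) - H(Y) = 2.63 - 1.15 = 1.48

1.48 bits


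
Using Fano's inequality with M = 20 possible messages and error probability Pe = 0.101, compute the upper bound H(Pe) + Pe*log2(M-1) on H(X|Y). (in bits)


H(Pe) = -Pe*log2(Pe) - (1-Pe)*log2(1-Pe) = -0.101*log2(0.101) - 0.899*log2(0.899) = 0.334065 + 0.138093 = 0.4722. Pe*log2(M-1) = 0.101*log2(19) = 0.429041. Bound = H(Pe) + Pe*log2(M-1) = 0.334065 + 0.138093 + 0.429041 = 0.9012

0.9012 bits


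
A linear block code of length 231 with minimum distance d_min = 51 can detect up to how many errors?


Detection capability = d_min - 1 = 51 - 1 = 50

50 errors


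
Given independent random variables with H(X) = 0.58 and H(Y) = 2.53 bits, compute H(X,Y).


For independent variables, H(X,Y) = H(X) + H(Y) = 0.58 + 2.53 = 3.11

3.11 bits


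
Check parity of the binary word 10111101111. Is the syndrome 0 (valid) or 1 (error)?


Syndrome = XOR of all bits = 1 XOR 0 XOR 1 XOR 1 XOR 1 XOR 1 XOR 0 XOR 1 XOR 1 XOR 1 XOR 1 = 1

1


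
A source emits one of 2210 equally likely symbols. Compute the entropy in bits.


H = log2(n) = log2(2210) = 11.1098

11.1098 bits


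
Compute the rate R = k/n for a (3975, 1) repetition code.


Rate = k/n = 1/3975

1/3975


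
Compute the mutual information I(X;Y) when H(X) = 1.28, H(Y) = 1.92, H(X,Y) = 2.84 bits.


I(X;Y) = H(X) + H(Y) - H(X,Y) = 1.28 + 1.92 - 2.84 = 0.36

0.36 bits


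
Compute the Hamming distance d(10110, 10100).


Count differing positions: . . . ^ . = 1 differences

1


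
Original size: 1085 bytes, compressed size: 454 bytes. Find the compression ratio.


Ratio = original / compressed = 1085 / 454 = 2.3899

2.3899


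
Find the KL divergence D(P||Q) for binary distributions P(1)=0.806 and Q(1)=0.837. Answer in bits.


KL = p*log2(p/q) + (1-p)*log2((1-p)/(1-q)) = 0.806*log2(0.806/0.837) + 0.194*log2(0.194/0.163) = 0.0048

0.0048 bits


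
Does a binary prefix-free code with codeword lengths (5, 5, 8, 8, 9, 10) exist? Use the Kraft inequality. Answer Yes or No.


Kraft sum = sum(2^(-l_i)) = 0.0732, need <= 1. Result: satisfied (a binary prefix-free code with these lengths exists)

Yes


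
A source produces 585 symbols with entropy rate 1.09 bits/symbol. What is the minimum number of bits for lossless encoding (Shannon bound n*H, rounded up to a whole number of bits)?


Minimum bits >= n * H = 585 * 1.09 = 637.65, rounded up to a whole number of bits = 638

638 bits


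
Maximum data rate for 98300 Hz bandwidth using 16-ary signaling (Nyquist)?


Rate = 2 * B * log2(M) = 2 * 98300 * 4.0 = 786400.0

786400.0 bps


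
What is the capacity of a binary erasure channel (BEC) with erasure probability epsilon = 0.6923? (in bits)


C = 1 - epsilon = 1 - 0.6923 = 0.3077

0.3077 bits


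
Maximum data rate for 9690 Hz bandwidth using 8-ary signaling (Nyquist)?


Rate = 2 * B * log2(M) = 2 * 9690 * 3.0 = 58140.0

58140.0 bps


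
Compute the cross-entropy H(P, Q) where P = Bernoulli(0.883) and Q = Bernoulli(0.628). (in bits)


H(P,Q) = -p*log2(q) - (1-p)*log2(1-q). -0.883*log2(0.628) = 0.592637; -0.117*log2(0.372) = 0.166915. H(P,Q) = 0.592637 + 0.166915 = 0.7596

0.7596 bits


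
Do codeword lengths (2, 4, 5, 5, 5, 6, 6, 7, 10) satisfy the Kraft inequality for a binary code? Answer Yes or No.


Kraft sum = sum(2^(-l_i)) = 0.4463, need <= 1. Result: satisfied (a binary prefix-free code with these lengths exists)

Yes


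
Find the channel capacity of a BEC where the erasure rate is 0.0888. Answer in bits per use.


C = 1 - epsilon = 1 - 0.0888 = 0.9112

0.9112 bits


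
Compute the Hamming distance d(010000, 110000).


Count differing positions: ^ . . . . . = 1 differences

1


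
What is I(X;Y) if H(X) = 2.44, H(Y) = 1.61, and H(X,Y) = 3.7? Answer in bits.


I(X;Y) = H(X) + H(Y) - H(X,Y) = 2.44 + 1.61 - 3.7 = 0.35

0.35 bits


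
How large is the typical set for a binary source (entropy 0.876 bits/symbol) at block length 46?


log2|A_typical| = nH = 46 * 0.876 = 40.296, so |A_typical| ~ 2^40.296 = 1.350e+12

1.350e+12


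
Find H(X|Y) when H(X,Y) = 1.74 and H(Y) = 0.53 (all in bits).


H(X|Y) = H(X,Y) - H(Y) = 1.74 - 0.53 = 1.21

1.21 bits


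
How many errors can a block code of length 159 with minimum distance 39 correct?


Correction capability = floor((d-1)/2) = floor((39-1)/2) = 19

19 errors


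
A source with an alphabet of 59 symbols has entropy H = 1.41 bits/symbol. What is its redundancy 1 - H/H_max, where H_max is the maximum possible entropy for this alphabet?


H_max = log2(K) = log2(59) = 5.8826 bits/symbol. Redundancy = 1 - H/H_max = 1 - 1.41/5.8826 = 1 - 0.2397 = 0.7603

0.7603


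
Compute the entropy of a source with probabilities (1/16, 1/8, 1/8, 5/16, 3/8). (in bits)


H = -sum(p_i * log2(p_i)). Terms: -(1/16)*log2(1/16) = 0.250000; -(1/8)*log2(1/8) = 0.375000; -(1/8)*log2(1/8) = 0.375000; -(5/16)*log2(5/16) = 0.524397; -(3/8)*log2(3/8) = 0.530639. H = 0.250000 + 0.375000 + 0.375000 + 0.524397 + 0.530639 = 2.055

2.055 bits


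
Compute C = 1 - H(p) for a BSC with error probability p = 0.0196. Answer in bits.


H(p) = -p*log2(p) - (1-p)*log2(1-p) = -0.0196*log2(0.0196) - 0.9804*log2(0.9804) = 0.111191 + 0.027998 = 0.1392. C = 1 - H(p) = 1 - 0.1392 = 0.8608

0.8608 bits


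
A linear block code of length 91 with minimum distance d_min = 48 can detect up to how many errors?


Detection capability = d_min - 1 = 48 - 1 = 47

47 errors


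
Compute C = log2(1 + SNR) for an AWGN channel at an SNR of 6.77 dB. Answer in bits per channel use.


SNR_linear = 10^(6.77/10) = 4.7534; C = log2(1 + SNR_linear) = log2(1 + 4.7534) = 2.5244

2.5244 bits/channel use


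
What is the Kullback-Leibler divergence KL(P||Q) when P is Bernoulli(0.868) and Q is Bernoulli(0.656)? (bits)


KL = p*log2(p/q) + (1-p)*log2((1-p)/(1-q)) = 0.868*log2(0.868/0.656) + 0.132*log2(0.132/0.344) = 0.1683

0.1683 bits


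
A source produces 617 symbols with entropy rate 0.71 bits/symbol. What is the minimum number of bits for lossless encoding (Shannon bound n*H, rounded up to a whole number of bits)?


Minimum bits >= n * H = 617 * 0.71 = 438.07, rounded up to a whole number of bits = 439

439 bits


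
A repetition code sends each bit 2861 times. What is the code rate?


Rate = k/n = 1/2861

1/2861


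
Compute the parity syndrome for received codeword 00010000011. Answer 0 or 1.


Syndrome = XOR of all bits = 0 XOR 0 XOR 0 XOR 1 XOR 0 XOR 0 XOR 0 XOR 0 XOR 0 XOR 1 XOR 1 = 1

1


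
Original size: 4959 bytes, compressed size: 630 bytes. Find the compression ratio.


Ratio = original / compressed = 4959 / 630 = 7.8714

7.8714


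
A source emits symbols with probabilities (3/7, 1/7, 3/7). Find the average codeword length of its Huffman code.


Huffman construction (repeatedly merge the two least-probable nodes; each merge adds 1 bit to every symbol beneath it): 1/7 + 3/7 = 4/7; 3/7 + 4/7 = 1. Resulting codeword lengths (in the order the probabilities were given): (2, 2, 1). L_avg = sum(p_i * l_i) = 3/7*2 + 1/7*2 + 3/7*1 = 11/7 = 1.5714

1.5714 bits


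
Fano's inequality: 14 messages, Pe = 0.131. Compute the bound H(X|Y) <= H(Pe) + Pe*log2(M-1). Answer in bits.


H(Pe) = -Pe*log2(Pe) - (1-Pe)*log2(1-Pe) = -0.131*log2(0.131) - 0.869*log2(0.869) = 0.384139 + 0.176035 = 0.5602. Pe*log2(M-1) = 0.131*log2(13) = 0.484758. Bound = H(Pe) + Pe*log2(M-1) = 0.384139 + 0.176035 + 0.484758 = 1.0449

1.0449 bits


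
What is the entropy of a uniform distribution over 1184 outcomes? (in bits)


H = log2(n) = log2(1184) = 10.2095

10.2095 bits


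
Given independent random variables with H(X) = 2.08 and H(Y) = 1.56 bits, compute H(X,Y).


For independent variables, H(X,Y) = H(X) + H(Y) = 2.08 + 1.56 = 3.64

3.64 bits


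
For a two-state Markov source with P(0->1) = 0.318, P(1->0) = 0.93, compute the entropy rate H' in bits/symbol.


Stationary distribution: pi_0 = p10/(p01+p10) = 0.7452, pi_1 = 0.2548. Entropy rate H' = pi_0*H(p01) + pi_1*H(p10) = 0.7452*0.9022 + 0.2548*0.3659 = 0.7655

0.7655 bits/symbol


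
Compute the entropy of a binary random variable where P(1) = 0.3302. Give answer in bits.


H = -p*log2(p) - (1-p)*log2(1-p). -0.3302*log2(0.3302) = 0.527854; -0.6698*log2(0.6698) = 0.387277. H = 0.527854 + 0.387277 = 0.9151

0.9151 bits


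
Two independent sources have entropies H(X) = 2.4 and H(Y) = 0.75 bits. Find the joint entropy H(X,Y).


For independent variables, H(X,Y) = H(X) + H(Y) = 2.4 + 0.75 = 3.15

3.15 bits


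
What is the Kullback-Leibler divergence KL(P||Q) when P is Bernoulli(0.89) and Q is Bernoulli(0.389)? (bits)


KL = p*log2(p/q) + (1-p)*log2((1-p)/(1-q)) = 0.89*log2(0.89/0.389) + 0.11*log2(0.11/0.611) = 0.7906

0.7906 bits


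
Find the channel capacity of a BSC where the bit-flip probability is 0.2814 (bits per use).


H(p) = -p*log2(p) - (1-p)*log2(1-p) = -0.2814*log2(0.2814) - 0.7186*log2(0.7186) = 0.514767 + 0.342585 = 0.8574. C = 1 - H(p) = 1 - 0.8574 = 0.1426

0.1426 bits


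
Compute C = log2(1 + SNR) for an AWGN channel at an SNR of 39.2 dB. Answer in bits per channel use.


SNR_linear = 10^(39.2/10) = 8317.6377; C = log2(1 + SNR_linear) = log2(1 + 8317.6377) = 13.0221

13.0221 bits/channel use


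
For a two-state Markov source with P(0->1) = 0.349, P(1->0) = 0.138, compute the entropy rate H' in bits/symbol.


Stationary distribution: pi_0 = p10/(p01+p10) = 0.2834, pi_1 = 0.7166. Entropy rate H' = pi_0*H(p01) + pi_1*H(p10) = 0.2834*0.9332 + 0.7166*0.579 = 0.6793

0.6793 bits/symbol


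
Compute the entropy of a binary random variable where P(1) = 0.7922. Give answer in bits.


H = -p*log2(p) - (1-p)*log2(1-p). -0.7922*log2(0.7922) = 0.266229; -0.2078*log2(0.2078) = 0.471027. H = 0.266229 + 0.471027 = 0.7373

0.7373 bits


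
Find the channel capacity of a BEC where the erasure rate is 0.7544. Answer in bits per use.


C = 1 - epsilon = 1 - 0.7544 = 0.2456

0.2456 bits


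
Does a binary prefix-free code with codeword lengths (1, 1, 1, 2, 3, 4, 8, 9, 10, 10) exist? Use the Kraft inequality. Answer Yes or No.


Kraft sum = sum(2^(-l_i)) = 1.9453, need <= 1. Result: violated (a binary prefix-free code with these lengths cannot exist)

No


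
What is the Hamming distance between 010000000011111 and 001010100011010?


Count differing positions: . ^ ^ . ^ . ^ . . . . . ^ . ^ = 6 differences

6


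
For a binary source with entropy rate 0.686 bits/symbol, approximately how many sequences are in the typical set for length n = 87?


log2|A_typical| = nH = 87 * 0.686 = 59.682, so |A_typical| ~ 2^59.682 = 9.249e+17

9.249e+17


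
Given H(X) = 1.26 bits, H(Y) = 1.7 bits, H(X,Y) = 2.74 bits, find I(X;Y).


I(X;Y) = H(X) + H(Y) - H(X,Y) = 1.26 + 1.7 - 2.74 = 0.22

0.22 bits


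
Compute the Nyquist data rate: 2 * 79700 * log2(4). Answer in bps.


Rate = 2 * B * log2(M) = 2 * 79700 * 2.0 = 318800.0

318800.0 bps


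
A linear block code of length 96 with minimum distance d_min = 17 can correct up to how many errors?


Correction capability = floor((d-1)/2) = floor((17-1)/2) = 8

8 errors


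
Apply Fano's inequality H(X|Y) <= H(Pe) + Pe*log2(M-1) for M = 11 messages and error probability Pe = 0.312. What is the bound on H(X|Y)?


H(Pe) = -Pe*log2(Pe) - (1-Pe)*log2(1-Pe) = -0.312*log2(0.312) - 0.688*log2(0.688) = 0.524279 + 0.371189 = 0.8955. Pe*log2(M-1) = 0.312*log2(10) = 1.036442. Bound = H(Pe) + Pe*log2(M-1) = 0.524279 + 0.371189 + 1.036442 = 1.9319

1.9319 bits


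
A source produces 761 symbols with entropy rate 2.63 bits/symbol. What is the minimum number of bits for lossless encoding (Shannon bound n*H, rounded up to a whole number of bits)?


Minimum bits >= n * H = 761 * 2.63 = 2001.43, rounded up to a whole number of bits = 2002

2002 bits


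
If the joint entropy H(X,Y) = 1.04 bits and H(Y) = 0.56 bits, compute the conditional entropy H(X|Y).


H(X|Y) = H(X,Y) - H(Y) = 1.04 - 0.56 = 0.48

0.48 bits


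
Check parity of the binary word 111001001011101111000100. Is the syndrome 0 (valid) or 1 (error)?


Syndrome = XOR of all bits = 1 XOR 1 XOR 1 XOR 0 XOR 0 XOR 1 XOR 0 XOR 0 XOR 1 XOR 0 XOR 1 XOR 1 XOR 1 XOR 0 XOR 1 XOR 1 XOR 1 XOR 1 XOR 0 XOR 0 XOR 0 XOR 1 XOR 0 XOR 0 = 1

1


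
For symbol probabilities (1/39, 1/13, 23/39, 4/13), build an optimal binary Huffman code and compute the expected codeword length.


Huffman construction (repeatedly merge the two least-probable nodes; each merge adds 1 bit to every symbol beneath it): 1/39 + 1/13 = 4/39; 4/39 + 4/13 = 16/39; 16/39 + 23/39 = 1. Resulting codeword lengths (in the order the probabilities were given): (3, 3, 1, 2). L_avg = sum(p_i * l_i) = 1/39*3 + 1/13*3 + 23/39*1 + 4/13*2 = 59/39 = 1.5128

1.5128 bits


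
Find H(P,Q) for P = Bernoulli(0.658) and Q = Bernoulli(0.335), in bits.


H(P,Q) = -p*log2(q) - (1-p)*log2(1-q). -0.658*log2(0.335) = 1.038171; -0.342*log2(0.665) = 0.201292. H(P,Q) = 1.038171 + 0.201292 = 1.2395

1.2395 bits


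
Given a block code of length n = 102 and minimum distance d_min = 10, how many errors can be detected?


Detection capability = d_min - 1 = 10 - 1 = 9

9 errors


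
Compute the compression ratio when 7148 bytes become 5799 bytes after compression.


Ratio = original / compressed = 7148 / 5799 = 1.2326

1.2326


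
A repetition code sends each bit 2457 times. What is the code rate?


Rate = k/n = 1/2457

1/2457


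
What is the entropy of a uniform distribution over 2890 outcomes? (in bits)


H = log2(n) = log2(2890) = 11.4969

11.4969 bits


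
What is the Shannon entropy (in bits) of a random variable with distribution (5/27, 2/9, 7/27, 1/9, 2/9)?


H = -sum(p_i * log2(p_i)). Terms: -(5/27)*log2(5/27) = 0.450548; -(2/9)*log2(2/9) = 0.482206; -(7/27)*log2(7/27) = 0.504916; -(1/9)*log2(1/9) = 0.352214; -(2/9)*log2(2/9) = 0.482206. H = 0.450548 + 0.482206 + 0.504916 + 0.352214 + 0.482206 = 2.2721

2.2721 bits


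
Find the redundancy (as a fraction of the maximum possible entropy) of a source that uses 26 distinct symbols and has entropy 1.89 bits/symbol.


H_max = log2(K) = log2(26) = 4.7004 bits/symbol. Redundancy = 1 - H/H_max = 1 - 1.89/4.7004 = 1 - 0.4021 = 0.5979

0.5979


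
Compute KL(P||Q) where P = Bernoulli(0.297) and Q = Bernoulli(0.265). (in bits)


KL = p*log2(p/q) + (1-p)*log2((1-p)/(1-q)) = 0.297*log2(0.297/0.265) + 0.703*log2(0.703/0.735) = 0.0037

0.0037 bits


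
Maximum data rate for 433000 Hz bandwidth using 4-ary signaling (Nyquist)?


Rate = 2 * B * log2(M) = 2 * 433000 * 2.0 = 1732000.0

1732000.0 bps


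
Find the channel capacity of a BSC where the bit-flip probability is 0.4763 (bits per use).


H(p) = -p*log2(p) - (1-p)*log2(1-p) = -0.4763*log2(0.4763) - 0.5237*log2(0.5237) = 0.509668 + 0.488710 = 0.9984. C = 1 - H(p) = 1 - 0.9984 = 0.0016

0.0016 bits


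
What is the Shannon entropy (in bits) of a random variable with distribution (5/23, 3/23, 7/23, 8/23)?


H = -sum(p_i * log2(p_i)). Terms: -(5/23)*log2(5/23) = 0.478616; -(3/23)*log2(3/23) = 0.383296; -(7/23)*log2(7/23) = 0.522324; -(8/23)*log2(8/23) = 0.529935. H = 0.478616 + 0.383296 + 0.522324 + 0.529935 = 1.9142

1.9142 bits


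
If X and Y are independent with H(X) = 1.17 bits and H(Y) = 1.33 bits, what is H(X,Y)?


For independent variables, H(X,Y) = H(X) + H(Y) = 1.17 + 1.33 = 2.5

2.5 bits
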